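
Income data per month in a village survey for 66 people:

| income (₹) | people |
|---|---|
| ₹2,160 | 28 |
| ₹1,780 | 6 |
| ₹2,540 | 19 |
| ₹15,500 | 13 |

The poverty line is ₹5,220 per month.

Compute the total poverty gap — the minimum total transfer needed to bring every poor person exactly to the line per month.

₹157,240

Below z: 6×₹1,780, 28×₹2,160, 19×₹2,540 (q = 53 of N = 66).
Individual gaps: 6×(5220−1780) = 20640; 28×(5220−2160) = 85680; 19×(5220−2540) = 50920.
Aggregate gap = ₹157,240.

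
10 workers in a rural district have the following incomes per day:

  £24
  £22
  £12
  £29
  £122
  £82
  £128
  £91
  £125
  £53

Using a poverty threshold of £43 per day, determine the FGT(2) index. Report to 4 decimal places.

0.1059

Below z: £12, £22, £24, £29 (q = 4 of N = 10).
Shortfall ratios: (43−12)/43 = 0.7209; (43−22)/43 = 0.4884; (43−24)/43 = 0.4419; (43−29)/43 = 0.3256.
Squared: 0.5197; 0.2385; 0.1952; 0.1060.
Sum = 1.059492; P₂ = 1.059492 / 10 = 0.1059.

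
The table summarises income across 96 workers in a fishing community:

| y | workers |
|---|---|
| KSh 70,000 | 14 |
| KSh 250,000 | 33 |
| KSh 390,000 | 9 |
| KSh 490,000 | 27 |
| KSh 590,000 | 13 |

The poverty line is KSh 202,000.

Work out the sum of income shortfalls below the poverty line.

Below the line: 14×KSh 70,000 (q = 14 of N = 96).
Individual gaps: 14×(202000−70000) = 1848000.
Aggregate gap = KSh 1,848,000.

KSh 1,848,000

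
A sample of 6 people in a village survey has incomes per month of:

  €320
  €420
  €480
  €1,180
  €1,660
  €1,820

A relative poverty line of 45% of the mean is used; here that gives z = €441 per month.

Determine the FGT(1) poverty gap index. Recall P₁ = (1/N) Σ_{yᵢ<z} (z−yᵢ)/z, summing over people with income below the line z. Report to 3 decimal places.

Incomes under z: €320, €420 (q = 2 of N = 6).
Normalized shortfalls: (441−320)/441 = 0.2744; (441−420)/441 = 0.0476.
Sum of shortfalls = 0.321995; P₁ averages over all N: 0.321995 / 6 = 0.054.

0.054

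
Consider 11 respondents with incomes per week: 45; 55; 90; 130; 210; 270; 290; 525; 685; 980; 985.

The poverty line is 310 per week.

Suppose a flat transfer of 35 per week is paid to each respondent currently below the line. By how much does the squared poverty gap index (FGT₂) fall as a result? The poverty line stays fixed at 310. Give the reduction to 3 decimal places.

0.064

Before: below the line — 45, 55, 90, 130, 210, 270, 290; squared poverty gap index (FGT₂) = 0.21573.
After the 35 transfer: below the line — 80, 90, 125, 165, 245, 305; squared poverty gap index (FGT₂) = 0.15211.
Reduction = 0.21573 − 0.15211 = 0.064.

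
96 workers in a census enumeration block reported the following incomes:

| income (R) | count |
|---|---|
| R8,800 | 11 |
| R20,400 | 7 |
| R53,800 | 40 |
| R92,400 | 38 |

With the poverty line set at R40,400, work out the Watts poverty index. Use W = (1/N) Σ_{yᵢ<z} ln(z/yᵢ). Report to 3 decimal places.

0.224

Below z: 11×R8,800, 7×R20,400 (q = 18 of N = 96).
Log shortfalls: ln(40400/8800) = 1.5241 (×11); ln(40400/20400) = 0.6833 (×7).
W = 21.547923 / 96 = 0.224.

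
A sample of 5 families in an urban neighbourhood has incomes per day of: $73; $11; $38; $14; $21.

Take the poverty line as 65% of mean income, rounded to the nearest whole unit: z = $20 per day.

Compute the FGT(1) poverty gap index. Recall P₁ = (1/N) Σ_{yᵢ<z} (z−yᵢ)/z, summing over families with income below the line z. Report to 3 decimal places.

Poor units: $11, $14 (q = 2 of N = 5).
Gap ratios (z−y)/z: (20−11)/20 = 0.4500; (20−14)/20 = 0.3000.
Sum of shortfalls = 0.750000; P₁ averages over all N: 0.750000 / 5 = 0.150.

0.150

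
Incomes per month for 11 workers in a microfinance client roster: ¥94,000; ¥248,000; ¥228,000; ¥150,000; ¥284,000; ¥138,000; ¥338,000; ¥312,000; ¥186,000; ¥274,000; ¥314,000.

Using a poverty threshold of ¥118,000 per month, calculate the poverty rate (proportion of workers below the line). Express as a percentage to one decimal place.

9.1%

1 of the 11 workers have income below ¥118,000.
H = 1/11 = 9.1%.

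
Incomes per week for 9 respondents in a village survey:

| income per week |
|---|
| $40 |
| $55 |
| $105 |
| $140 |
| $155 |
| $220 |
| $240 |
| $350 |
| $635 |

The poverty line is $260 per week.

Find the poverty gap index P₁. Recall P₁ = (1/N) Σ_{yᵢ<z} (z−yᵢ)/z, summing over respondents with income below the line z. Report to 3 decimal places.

Incomes under z: $40, $55, $105, $140, $155, $220, $240 (q = 7 of N = 9).
Normalized shortfalls: (260−40)/260 = 0.8462; (260−55)/260 = 0.7885; (260−105)/260 = 0.5962; (260−140)/260 = 0.4615; (260−155)/260 = 0.4038; (260−220)/260 = 0.1538; (260−240)/260 = 0.0769.
Σ = 3.326923. Dividing by the full population N = 9 gives P₁ = 0.370.

0.370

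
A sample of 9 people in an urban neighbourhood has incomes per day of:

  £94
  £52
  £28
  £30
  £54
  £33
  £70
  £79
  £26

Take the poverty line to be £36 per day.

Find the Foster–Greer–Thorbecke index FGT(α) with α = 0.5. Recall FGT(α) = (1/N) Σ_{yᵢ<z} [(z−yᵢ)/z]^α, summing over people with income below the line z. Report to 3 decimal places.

Poor units: £26, £28, £30, £33 (q = 4 of N = 9).
Gap ratios (z−y)/z: (36−26)/36 = 0.2778; (36−28)/36 = 0.2222; (36−30)/36 = 0.1667; (36−33)/36 = 0.0833.
Raised to α = 0.5: 0.52705; 0.47140; 0.40825; 0.28868.
Sum = 1.695374; FGT(0.5) = 1.695374 / 9 = 0.188.

0.188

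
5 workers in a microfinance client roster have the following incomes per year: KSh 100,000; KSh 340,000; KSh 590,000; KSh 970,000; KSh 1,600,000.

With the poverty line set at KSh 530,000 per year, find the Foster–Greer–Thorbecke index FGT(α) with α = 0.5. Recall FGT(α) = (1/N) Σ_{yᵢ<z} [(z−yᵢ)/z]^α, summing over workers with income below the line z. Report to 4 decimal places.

Incomes under z: KSh 100,000, KSh 340,000 (q = 2 of N = 5).
Gap ratios (z−y)/z: (530000−100000)/530000 = 0.8113; (530000−340000)/530000 = 0.3585.
Raised to α = 0.5: 0.90073; 0.59874.
Sum = 1.499474; FGT(0.5) = 1.499474 / 5 = 0.2999.

0.2999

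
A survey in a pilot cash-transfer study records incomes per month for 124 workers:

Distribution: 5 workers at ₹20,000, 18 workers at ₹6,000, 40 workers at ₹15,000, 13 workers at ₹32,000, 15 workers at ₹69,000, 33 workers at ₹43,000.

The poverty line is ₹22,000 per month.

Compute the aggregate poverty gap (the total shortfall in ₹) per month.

Incomes under z: 18×₹6,000, 40×₹15,000, 5×₹20,000 (q = 63 of N = 124).
Individual gaps: 18×(22000−6000) = 288000; 40×(22000−15000) = 280000; 5×(22000−20000) = 10000.
Aggregate gap = ₹578,000.

₹578,000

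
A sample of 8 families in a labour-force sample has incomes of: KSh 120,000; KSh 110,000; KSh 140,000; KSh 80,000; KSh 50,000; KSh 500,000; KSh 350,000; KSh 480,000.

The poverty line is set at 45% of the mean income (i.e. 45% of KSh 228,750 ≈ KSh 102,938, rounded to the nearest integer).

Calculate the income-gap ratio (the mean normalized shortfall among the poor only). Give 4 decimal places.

Poor units: KSh 50,000, KSh 80,000 (q = 2 of N = 8).
Relative gaps: 0.5143, 0.2228; sum = 0.737104.
The income-gap ratio divides by q (the poor only): 0.737104 / 2 = 0.3686.

0.3686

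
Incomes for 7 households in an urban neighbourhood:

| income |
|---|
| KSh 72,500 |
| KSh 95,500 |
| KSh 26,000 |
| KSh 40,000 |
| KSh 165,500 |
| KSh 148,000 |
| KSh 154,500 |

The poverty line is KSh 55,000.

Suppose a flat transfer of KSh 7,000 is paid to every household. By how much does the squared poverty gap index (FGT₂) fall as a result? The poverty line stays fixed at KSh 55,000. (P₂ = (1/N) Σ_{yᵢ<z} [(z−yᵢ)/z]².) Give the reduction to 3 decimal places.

Before: below the line — KSh 26,000, KSh 40,000; squared poverty gap index (FGT₂) = 0.05034.
After the KSh 7,000 transfer: below the line — KSh 33,000, KSh 47,000; squared poverty gap index (FGT₂) = 0.02588.
Reduction = 0.05034 − 0.02588 = 0.024.

0.024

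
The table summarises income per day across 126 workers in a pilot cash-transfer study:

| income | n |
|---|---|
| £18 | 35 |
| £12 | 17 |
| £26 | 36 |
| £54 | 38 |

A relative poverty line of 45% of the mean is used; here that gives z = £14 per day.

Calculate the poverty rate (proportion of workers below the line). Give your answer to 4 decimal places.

17 of the 126 workers have income below £14.
H = 17/126 = 0.1349.

0.1349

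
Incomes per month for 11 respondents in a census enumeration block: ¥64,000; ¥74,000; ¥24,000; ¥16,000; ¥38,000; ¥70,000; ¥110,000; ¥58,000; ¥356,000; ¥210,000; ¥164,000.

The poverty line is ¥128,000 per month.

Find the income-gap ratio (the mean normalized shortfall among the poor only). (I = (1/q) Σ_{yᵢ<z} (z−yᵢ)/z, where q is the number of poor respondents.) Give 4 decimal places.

Below z: ¥16,000, ¥24,000, ¥38,000, ¥58,000, ¥64,000, ¥70,000, ¥74,000, ¥110,000 (q = 8 of N = 11).
Shortfall ratios (z−y)/z: 0.8750, 0.8125, 0.7031, 0.5469, 0.5000, 0.4531, 0.4219, 0.1406; sum = 4.453125.
The income-gap ratio divides by q (the poor only): 4.453125 / 8 = 0.5566.

0.5566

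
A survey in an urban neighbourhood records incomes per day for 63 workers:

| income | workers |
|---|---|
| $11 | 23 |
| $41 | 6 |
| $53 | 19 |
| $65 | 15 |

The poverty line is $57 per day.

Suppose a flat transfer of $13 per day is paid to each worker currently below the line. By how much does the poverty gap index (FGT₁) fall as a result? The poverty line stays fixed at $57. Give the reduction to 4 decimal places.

0.1261

Before: below the line — 23×$11, 6×$41, 19×$53; poverty gap index (FGT₁) = 0.342523.
After the $13 transfer: below the line — 23×$24, 6×$54; poverty gap index (FGT₁) = 0.216374.
Reduction = 0.342523 − 0.216374 = 0.1261.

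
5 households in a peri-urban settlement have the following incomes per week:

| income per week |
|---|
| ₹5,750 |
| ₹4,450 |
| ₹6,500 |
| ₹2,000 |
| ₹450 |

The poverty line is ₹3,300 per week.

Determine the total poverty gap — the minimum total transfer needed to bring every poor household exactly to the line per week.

Poor units: ₹450, ₹2,000 (q = 2 of N = 5).
Individual gaps: 3300−450 = 2850; 3300−2000 = 1300.
Aggregate gap = ₹4,150.

₹4,150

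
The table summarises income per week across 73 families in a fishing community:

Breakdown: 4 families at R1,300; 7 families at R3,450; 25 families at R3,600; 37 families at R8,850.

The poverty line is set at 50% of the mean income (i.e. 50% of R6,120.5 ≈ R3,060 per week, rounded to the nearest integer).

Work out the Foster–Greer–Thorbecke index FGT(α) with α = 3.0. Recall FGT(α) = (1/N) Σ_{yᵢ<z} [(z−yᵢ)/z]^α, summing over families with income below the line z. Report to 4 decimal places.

0.0104

Below the line: 4×R1,300 (q = 4 of N = 73).
Shortfall ratios: (3060−1300)/3060 = 0.5752 (×4).
Raised to α = 3.0: 0.19027 (×4).
Sum = 0.761086; FGT(3.0) = 0.761086 / 73 = 0.0104.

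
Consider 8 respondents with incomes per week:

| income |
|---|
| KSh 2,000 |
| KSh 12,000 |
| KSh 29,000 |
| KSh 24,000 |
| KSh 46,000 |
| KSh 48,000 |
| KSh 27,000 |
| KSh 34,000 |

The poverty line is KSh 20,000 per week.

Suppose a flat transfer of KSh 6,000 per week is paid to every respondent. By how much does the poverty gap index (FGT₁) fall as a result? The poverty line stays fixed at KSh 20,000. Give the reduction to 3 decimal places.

0.075

Before: below the line — KSh 2,000, KSh 12,000; poverty gap index (FGT₁) = 0.16250.
After the KSh 6,000 transfer: below the line — KSh 8,000, KSh 18,000; poverty gap index (FGT₁) = 0.08750.
Reduction = 0.16250 − 0.08750 = 0.075.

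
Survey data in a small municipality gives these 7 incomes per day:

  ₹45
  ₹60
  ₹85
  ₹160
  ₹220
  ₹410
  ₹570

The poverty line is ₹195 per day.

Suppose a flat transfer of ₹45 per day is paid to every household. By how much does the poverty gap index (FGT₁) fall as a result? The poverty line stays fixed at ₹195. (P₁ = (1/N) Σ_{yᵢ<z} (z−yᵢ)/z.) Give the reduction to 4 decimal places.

Before: below the line — ₹45, ₹60, ₹85, ₹160; poverty gap index (FGT₁) = 0.315018.
After the ₹45 transfer: below the line — ₹90, ₹105, ₹130; poverty gap index (FGT₁) = 0.190476.
Reduction = 0.315018 − 0.190476 = 0.1245.

0.1245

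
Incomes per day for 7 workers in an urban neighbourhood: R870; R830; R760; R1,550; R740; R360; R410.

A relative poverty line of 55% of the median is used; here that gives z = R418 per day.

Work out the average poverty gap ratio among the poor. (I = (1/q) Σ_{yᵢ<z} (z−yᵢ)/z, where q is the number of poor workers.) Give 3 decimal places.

0.079

Poor units: R360, R410 (q = 2 of N = 7).
Shortfall ratios (z−y)/z: 0.1388, 0.0191; sum = 0.157895.
The income-gap ratio divides by q (the poor only): 0.157895 / 2 = 0.079.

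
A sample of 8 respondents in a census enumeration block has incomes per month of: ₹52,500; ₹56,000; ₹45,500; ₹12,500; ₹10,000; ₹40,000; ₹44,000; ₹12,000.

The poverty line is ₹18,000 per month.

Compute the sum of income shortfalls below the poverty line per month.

₹19,500

Below the line: ₹10,000, ₹12,000, ₹12,500 (q = 3 of N = 8).
Individual gaps: 18000−10000 = 8000; 18000−12000 = 6000; 18000−12500 = 5500.
Aggregate gap = ₹19,500.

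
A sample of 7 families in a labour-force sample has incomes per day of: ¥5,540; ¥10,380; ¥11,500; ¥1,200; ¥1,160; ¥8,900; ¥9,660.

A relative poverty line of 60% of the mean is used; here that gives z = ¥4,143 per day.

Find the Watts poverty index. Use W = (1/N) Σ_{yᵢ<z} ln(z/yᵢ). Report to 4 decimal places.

Below z: ¥1,160, ¥1,200 (q = 2 of N = 7).
Log gaps: ln(4143/1160) = 1.2730; ln(4143/1200) = 1.2391.
W = 2.512099 / 7 = 0.3589.

0.3589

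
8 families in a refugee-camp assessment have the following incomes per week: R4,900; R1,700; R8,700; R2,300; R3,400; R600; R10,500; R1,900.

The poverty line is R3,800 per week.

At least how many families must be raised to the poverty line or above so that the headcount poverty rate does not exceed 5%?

5

Currently q = 5 of N = 8 are below the line (H = 0.625).
A headcount ratio of at most 5% allows at most ⌊0.05 × 8⌋ = 0 poor families.
So at least 5 − 0 = 5 must be lifted.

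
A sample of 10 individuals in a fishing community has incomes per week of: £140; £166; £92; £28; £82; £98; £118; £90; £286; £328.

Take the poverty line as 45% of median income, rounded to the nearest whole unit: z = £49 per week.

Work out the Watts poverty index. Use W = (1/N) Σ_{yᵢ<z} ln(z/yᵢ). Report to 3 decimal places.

0.056

Below z: £28 (q = 1 of N = 10).
Log shortfalls: ln(49/28) = 0.5596.
W = 0.559616 / 10 = 0.056.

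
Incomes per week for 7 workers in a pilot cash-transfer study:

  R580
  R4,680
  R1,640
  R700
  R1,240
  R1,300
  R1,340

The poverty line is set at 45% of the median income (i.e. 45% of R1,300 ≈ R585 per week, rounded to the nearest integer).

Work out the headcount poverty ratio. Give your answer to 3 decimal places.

0.143

1 of the 7 workers have income below R585.
H = 1/7 = 0.143.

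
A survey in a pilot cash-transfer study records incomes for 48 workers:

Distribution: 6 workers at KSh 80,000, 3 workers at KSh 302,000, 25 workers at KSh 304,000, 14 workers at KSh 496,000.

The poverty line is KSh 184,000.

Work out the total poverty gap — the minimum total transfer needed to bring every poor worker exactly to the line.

Incomes under z: 6×KSh 80,000 (q = 6 of N = 48).
Individual gaps: 6×(184000−80000) = 624000.
Aggregate gap = KSh 624,000.

KSh 624,000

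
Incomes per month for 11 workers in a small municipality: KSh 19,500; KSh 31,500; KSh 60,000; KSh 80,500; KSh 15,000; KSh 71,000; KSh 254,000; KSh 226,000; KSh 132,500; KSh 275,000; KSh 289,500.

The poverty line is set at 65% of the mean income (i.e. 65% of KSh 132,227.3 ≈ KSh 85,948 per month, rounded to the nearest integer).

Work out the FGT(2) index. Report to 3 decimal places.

Below the line: KSh 15,000, KSh 19,500, KSh 31,500, KSh 60,000, KSh 71,000, KSh 80,500 (q = 6 of N = 11).
Relative gaps: (85948−15000)/85948 = 0.8255; (85948−19500)/85948 = 0.7731; (85948−31500)/85948 = 0.6335; (85948−60000)/85948 = 0.3019; (85948−71000)/85948 = 0.1739; (85948−80500)/85948 = 0.0634.
Squared: 0.6814; 0.5977; 0.4013; 0.0911; 0.0302; 0.0040.
Sum = 1.805856; P₂ = 1.805856 / 11 = 0.164.

0.164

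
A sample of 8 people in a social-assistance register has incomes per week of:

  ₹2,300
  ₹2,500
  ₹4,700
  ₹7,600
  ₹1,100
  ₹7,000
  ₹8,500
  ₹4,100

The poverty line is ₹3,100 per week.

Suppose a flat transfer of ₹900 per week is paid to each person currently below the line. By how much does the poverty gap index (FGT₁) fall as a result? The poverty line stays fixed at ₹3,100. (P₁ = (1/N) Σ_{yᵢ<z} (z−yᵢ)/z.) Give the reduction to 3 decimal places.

0.093

Before: below the line — ₹1,100, ₹2,300, ₹2,500; poverty gap index (FGT₁) = 0.13710.
After the ₹900 transfer: below the line — ₹2,000; poverty gap index (FGT₁) = 0.04435.
Reduction = 0.13710 − 0.04435 = 0.093.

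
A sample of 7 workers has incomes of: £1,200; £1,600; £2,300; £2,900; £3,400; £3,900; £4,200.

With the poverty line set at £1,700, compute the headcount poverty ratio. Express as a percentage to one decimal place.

2 of the 7 workers have income below £1,700.
H = 2/7 = 28.6%.

28.6%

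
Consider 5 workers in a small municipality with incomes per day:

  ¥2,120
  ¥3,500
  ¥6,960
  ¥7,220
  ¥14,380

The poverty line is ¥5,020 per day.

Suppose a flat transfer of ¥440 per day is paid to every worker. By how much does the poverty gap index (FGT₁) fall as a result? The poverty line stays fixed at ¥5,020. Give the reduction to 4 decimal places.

Before: below the line — ¥2,120, ¥3,500; poverty gap index (FGT₁) = 0.176096.
After the ¥440 transfer: below the line — ¥2,560, ¥3,940; poverty gap index (FGT₁) = 0.141036.
Reduction = 0.176096 − 0.141036 = 0.0351.

0.0351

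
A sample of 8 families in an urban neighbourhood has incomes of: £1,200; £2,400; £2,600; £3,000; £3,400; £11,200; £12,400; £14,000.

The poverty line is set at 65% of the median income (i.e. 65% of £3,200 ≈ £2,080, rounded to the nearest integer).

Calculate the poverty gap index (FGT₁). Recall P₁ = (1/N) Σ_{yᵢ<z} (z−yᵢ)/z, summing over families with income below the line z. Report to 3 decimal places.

0.053

Poor units: £1,200 (q = 1 of N = 8).
Shortfall ratios: (2080−1200)/2080 = 0.4231.
Σ = 0.423077. Dividing by the full population N = 8 gives P₁ = 0.053.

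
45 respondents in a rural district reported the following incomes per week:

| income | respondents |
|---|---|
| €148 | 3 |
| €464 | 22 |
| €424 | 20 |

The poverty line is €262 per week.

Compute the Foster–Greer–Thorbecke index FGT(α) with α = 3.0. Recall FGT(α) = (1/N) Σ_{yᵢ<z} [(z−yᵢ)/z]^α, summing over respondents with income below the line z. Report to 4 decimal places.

Poor units: 3×€148 (q = 3 of N = 45).
Gap ratios (z−y)/z: (262−148)/262 = 0.4351 (×3).
Raised to α = 3.0: 0.08238 (×3).
Sum = 0.247134; FGT(3.0) = 0.247134 / 45 = 0.0055.

0.0055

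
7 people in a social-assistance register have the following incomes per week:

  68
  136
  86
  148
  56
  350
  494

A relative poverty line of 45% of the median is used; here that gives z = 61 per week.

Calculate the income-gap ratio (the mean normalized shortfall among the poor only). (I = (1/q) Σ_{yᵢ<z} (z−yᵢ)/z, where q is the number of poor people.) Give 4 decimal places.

Poor units: 56 (q = 1 of N = 7).
Relative gaps: 0.0820; sum = 0.081967.
The income-gap ratio divides by q (the poor only): 0.081967 / 1 = 0.0820.

0.0820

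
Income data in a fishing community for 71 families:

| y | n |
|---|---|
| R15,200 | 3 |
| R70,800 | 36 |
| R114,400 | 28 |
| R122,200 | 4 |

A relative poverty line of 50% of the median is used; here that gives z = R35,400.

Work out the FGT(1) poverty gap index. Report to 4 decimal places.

0.0241

Below z: 3×R15,200 (q = 3 of N = 71).
Normalized shortfalls: (35400−15200)/35400 = 0.5706 (×3).
Sum of shortfalls = 1.711864; P₁ averages over all N: 1.711864 / 71 = 0.0241.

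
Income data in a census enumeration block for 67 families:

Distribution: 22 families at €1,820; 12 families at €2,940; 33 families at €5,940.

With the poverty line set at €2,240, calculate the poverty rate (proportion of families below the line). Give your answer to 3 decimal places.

22 of the 67 families have income below €2,240.
H = 22/67 = 0.328.

0.328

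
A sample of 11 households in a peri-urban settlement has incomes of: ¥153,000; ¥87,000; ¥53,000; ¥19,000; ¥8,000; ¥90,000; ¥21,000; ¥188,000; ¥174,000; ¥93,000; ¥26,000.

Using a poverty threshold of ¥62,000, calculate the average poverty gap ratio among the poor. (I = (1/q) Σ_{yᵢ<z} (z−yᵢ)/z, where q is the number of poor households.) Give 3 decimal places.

Poor units: ¥8,000, ¥19,000, ¥21,000, ¥26,000, ¥53,000 (q = 5 of N = 11).
Relative gaps: 0.8710, 0.6935, 0.6613, 0.5806, 0.1452; sum = 2.951613.
The income-gap ratio divides by q (the poor only): 2.951613 / 5 = 0.590.

0.590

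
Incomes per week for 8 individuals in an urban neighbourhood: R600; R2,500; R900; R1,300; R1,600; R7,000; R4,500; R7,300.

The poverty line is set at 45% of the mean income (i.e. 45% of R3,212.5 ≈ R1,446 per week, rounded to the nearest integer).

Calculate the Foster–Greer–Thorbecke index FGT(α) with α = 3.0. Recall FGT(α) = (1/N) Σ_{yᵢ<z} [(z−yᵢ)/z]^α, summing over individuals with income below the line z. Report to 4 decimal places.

0.0319

Poor units: R600, R900, R1,300 (q = 3 of N = 8).
Shortfall ratios: (1446−600)/1446 = 0.5851; (1446−900)/1446 = 0.3776; (1446−1300)/1446 = 0.1010.
Raised to α = 3.0: 0.20027; 0.05384; 0.00103.
Sum = 0.255131; FGT(3.0) = 0.255131 / 8 = 0.0319.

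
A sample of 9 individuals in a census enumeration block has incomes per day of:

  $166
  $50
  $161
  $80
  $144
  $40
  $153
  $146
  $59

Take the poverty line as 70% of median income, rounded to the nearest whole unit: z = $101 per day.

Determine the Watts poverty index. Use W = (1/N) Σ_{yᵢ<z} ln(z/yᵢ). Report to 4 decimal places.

Below the line: $40, $50, $59, $80 (q = 4 of N = 9).
Log shortfalls: ln(101/40) = 0.9262; ln(101/50) = 0.7031; ln(101/59) = 0.5376; ln(101/80) = 0.2331.
W = 2.400016 / 9 = 0.2667.

0.2667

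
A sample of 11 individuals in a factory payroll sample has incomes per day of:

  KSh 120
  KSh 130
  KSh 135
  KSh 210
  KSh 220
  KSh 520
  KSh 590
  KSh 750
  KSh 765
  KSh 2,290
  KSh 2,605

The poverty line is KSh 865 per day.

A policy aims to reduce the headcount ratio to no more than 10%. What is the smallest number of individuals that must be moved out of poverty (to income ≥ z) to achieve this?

Currently q = 9 of N = 11 are below the line (H = 0.818).
A headcount ratio of at most 10% allows at most ⌊0.10 × 11⌋ = 1 poor individuals.
So at least 9 − 1 = 8 must be lifted.

8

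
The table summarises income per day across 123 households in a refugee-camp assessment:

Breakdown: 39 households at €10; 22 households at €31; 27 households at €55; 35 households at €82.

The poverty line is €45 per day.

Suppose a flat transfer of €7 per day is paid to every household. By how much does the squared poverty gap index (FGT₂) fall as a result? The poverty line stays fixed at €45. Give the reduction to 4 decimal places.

0.0820

Before: below the line — 39×€10, 22×€31; squared poverty gap index (FGT₂) = 0.209122.
After the €7 transfer: below the line — 39×€17, 22×€38; squared poverty gap index (FGT₂) = 0.127086.
Reduction = 0.209122 − 0.127086 = 0.0820.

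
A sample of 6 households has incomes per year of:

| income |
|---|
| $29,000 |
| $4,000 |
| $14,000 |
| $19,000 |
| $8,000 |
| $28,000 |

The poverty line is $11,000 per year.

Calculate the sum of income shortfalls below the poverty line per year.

$10,000

Below z: $4,000, $8,000 (q = 2 of N = 6).
Individual gaps: 11000−4000 = 7000; 11000−8000 = 3000.
Aggregate gap = $10,000.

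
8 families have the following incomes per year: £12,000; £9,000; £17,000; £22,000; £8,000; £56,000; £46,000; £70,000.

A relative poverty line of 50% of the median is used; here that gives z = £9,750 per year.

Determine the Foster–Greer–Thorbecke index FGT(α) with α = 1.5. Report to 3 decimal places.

0.012

Below the line: £8,000, £9,000 (q = 2 of N = 8).
Normalized shortfalls: (9750−8000)/9750 = 0.1795; (9750−9000)/9750 = 0.0769.
Raised to α = 1.5: 0.07604; 0.02133.
Sum = 0.097376; FGT(1.5) = 0.097376 / 8 = 0.012.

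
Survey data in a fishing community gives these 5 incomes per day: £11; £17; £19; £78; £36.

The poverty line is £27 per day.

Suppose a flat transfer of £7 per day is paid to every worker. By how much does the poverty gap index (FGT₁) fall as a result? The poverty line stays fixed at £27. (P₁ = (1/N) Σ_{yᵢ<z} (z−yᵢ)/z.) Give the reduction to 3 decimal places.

0.156

Before: below the line — £11, £17, £19; poverty gap index (FGT₁) = 0.25185.
After the £7 transfer: below the line — £18, £24, £26; poverty gap index (FGT₁) = 0.09630.
Reduction = 0.25185 − 0.09630 = 0.156.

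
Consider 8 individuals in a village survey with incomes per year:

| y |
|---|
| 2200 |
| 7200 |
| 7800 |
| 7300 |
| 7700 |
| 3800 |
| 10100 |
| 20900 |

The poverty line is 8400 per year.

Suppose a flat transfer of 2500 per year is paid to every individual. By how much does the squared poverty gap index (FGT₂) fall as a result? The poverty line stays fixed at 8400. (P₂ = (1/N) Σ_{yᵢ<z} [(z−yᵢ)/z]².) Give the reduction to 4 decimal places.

Before: below the line — 2200, 3800, 7200, 7300, 7700, 7800; squared poverty gap index (FGT₂) = 0.111784.
After the 2500 transfer: below the line — 4700, 6300; squared poverty gap index (FGT₂) = 0.032065.
Reduction = 0.111784 − 0.032065 = 0.0797.

0.0797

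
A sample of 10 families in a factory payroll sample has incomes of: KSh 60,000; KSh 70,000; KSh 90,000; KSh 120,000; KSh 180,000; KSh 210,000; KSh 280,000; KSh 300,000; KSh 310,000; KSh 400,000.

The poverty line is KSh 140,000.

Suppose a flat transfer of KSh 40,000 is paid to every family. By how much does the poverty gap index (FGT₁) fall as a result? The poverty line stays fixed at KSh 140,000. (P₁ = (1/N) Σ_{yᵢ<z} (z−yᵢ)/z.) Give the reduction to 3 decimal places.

0.100

Before: below the line — KSh 60,000, KSh 70,000, KSh 90,000, KSh 120,000; poverty gap index (FGT₁) = 0.15714.
After the KSh 40,000 transfer: below the line — KSh 100,000, KSh 110,000, KSh 130,000; poverty gap index (FGT₁) = 0.05714.
Reduction = 0.15714 − 0.05714 = 0.100.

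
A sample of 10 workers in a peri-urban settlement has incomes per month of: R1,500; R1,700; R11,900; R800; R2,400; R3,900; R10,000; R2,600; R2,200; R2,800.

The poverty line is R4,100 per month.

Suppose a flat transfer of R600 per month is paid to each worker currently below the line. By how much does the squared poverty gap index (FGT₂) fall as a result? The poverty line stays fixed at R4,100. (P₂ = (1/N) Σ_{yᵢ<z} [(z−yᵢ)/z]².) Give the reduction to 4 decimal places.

Before: below the line — R800, R1,500, R1,700, R2,200, R2,400, R2,600, R2,800, R3,900; squared poverty gap index (FGT₂) = 0.201606.
After the R600 transfer: below the line — R1,400, R2,100, R2,300, R2,800, R3,000, R3,200, R3,400; squared poverty gap index (FGT₂) = 0.111422.
Reduction = 0.201606 − 0.111422 = 0.0902.

0.0902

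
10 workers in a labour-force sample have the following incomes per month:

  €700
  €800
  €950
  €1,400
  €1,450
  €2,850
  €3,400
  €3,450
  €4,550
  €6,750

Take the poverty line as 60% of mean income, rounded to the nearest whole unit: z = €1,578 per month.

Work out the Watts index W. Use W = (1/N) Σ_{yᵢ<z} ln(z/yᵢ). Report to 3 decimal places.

0.220

Below z: €700, €800, €950, €1,400, €1,450 (q = 5 of N = 10).
ln(z/y) terms: ln(1578/700) = 0.8128; ln(1578/800) = 0.6793; ln(1578/950) = 0.5075; ln(1578/1400) = 0.1197; ln(1578/1450) = 0.0846.
W = 2.203867 / 10 = 0.220.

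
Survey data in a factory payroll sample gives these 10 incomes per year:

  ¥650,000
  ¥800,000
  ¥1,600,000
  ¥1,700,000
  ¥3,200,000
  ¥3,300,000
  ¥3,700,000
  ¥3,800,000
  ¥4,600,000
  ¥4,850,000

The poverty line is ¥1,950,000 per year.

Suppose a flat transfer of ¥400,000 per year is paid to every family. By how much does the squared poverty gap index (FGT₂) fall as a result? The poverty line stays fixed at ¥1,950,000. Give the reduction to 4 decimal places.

0.0480

Before: below the line — ¥650,000, ¥800,000, ¥1,600,000, ¥1,700,000; squared poverty gap index (FGT₂) = 0.084089.
After the ¥400,000 transfer: below the line — ¥1,050,000, ¥1,200,000; squared poverty gap index (FGT₂) = 0.036095.
Reduction = 0.084089 − 0.036095 = 0.0480.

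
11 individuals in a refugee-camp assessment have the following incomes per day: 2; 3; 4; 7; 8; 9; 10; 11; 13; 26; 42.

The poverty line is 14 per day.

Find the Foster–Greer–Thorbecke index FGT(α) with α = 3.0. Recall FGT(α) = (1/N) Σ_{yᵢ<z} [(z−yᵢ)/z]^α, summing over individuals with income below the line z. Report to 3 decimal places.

Below z: 2, 3, 4, 7, 8, 9, 10, 11, 13 (q = 9 of N = 11).
Relative gaps: (14−2)/14 = 0.8571; (14−3)/14 = 0.7857; (14−4)/14 = 0.7143; (14−7)/14 = 0.5000; (14−8)/14 = 0.4286; (14−9)/14 = 0.3571; (14−10)/14 = 0.2857; (14−11)/14 = 0.2143; (14−13)/14 = 0.0714.
Raised to α = 3.0: 0.62974; 0.48506; 0.36443; 0.12500; 0.07872; 0.04555; 0.02332; 0.00984; 0.00036.
Sum = 1.762026; FGT(3.0) = 1.762026 / 11 = 0.160.

0.160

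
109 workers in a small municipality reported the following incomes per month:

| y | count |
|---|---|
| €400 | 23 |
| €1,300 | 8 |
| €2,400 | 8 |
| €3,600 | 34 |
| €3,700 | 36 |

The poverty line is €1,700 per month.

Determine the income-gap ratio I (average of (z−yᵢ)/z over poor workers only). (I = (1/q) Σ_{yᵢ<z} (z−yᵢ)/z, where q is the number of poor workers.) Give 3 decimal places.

Poor units: 23×€400, 8×€1,300 (q = 31 of N = 109).
Relative gaps: 0.7647 (×23), 0.2353 (×8); sum = 19.470588.
The income-gap ratio divides by q (the poor only): 19.470588 / 31 = 0.628.

0.628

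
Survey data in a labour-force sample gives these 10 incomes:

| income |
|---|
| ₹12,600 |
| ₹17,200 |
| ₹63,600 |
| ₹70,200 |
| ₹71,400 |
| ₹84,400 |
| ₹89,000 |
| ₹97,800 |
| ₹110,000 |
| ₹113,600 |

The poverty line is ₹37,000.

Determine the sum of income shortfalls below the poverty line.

Below the line: ₹12,600, ₹17,200 (q = 2 of N = 10).
Individual gaps: 37000−12600 = 24400; 37000−17200 = 19800.
Aggregate gap = ₹44,200.

₹44,200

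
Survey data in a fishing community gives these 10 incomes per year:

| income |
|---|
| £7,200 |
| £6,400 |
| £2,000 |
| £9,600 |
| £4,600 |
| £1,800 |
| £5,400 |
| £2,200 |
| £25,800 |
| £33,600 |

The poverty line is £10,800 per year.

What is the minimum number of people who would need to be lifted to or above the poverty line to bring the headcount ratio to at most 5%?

Currently q = 8 of N = 10 are below the line (H = 0.800).
A headcount ratio of at most 5% allows at most ⌊0.05 × 10⌋ = 0 poor people.
So at least 8 − 0 = 8 must be lifted.

8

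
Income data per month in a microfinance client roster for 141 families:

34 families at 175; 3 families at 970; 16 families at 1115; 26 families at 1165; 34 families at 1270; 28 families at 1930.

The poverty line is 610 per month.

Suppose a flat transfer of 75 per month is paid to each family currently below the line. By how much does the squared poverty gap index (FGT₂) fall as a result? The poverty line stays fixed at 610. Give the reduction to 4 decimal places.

0.0386

Before: below the line — 34×175; squared poverty gap index (FGT₂) = 0.122625.
After the 75 transfer: below the line — 34×250; squared poverty gap index (FGT₂) = 0.083986.
Reduction = 0.122625 − 0.083986 = 0.0386.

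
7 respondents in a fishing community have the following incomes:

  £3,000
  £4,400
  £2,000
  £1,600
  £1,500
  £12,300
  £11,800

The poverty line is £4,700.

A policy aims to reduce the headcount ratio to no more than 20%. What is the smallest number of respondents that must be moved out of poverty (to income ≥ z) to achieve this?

5 of the 7 respondents are poor, so H = 5/7 = 0.714.
A headcount ratio of at most 20% allows at most ⌊0.20 × 7⌋ = 1 poor respondents.
So at least 5 − 1 = 4 must be lifted.

4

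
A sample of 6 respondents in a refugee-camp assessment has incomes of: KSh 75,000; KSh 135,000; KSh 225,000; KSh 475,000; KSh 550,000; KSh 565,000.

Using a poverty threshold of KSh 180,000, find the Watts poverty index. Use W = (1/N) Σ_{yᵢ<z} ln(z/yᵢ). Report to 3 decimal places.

0.194

Below the line: KSh 75,000, KSh 135,000 (q = 2 of N = 6).
ln(z/y) terms: ln(180000/75000) = 0.8755; ln(180000/135000) = 0.2877.
W = 1.163151 / 6 = 0.194.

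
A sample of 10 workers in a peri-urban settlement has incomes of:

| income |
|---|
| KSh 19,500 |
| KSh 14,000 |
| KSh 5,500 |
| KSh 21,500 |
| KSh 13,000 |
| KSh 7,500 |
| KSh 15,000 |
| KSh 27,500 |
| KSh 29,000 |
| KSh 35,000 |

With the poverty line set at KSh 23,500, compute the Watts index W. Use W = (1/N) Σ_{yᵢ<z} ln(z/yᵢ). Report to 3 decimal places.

Incomes under z: KSh 5,500, KSh 7,500, KSh 13,000, KSh 14,000, KSh 15,000, KSh 19,500, KSh 21,500 (q = 7 of N = 10).
ln(z/y) terms: ln(23500/5500) = 1.4523; ln(23500/7500) = 1.1421; ln(23500/13000) = 0.5921; ln(23500/14000) = 0.5179; ln(23500/15000) = 0.4490; ln(23500/19500) = 0.1866; ln(23500/21500) = 0.0889.
W = 4.428828 / 10 = 0.443.

0.443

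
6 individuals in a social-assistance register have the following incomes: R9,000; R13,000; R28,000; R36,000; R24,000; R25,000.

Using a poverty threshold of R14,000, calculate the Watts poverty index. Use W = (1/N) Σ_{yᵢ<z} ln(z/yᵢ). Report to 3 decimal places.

Incomes under z: R9,000, R13,000 (q = 2 of N = 6).
ln(z/y) terms: ln(14000/9000) = 0.4418; ln(14000/13000) = 0.0741.
W = 0.515941 / 6 = 0.086.

0.086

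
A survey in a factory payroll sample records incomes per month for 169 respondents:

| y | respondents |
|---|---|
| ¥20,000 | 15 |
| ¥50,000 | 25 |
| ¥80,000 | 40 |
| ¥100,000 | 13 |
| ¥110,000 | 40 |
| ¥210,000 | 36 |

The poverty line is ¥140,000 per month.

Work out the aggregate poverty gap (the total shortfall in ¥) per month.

¥8,170,000

Poor units: 15×¥20,000, 25×¥50,000, 40×¥80,000, 13×¥100,000, 40×¥110,000 (q = 133 of N = 169).
Individual gaps: 15×(140000−20000) = 1800000; 25×(140000−50000) = 2250000; 40×(140000−80000) = 2400000; 13×(140000−100000) = 520000; 40×(140000−110000) = 1200000.
Aggregate gap = ¥8,170,000.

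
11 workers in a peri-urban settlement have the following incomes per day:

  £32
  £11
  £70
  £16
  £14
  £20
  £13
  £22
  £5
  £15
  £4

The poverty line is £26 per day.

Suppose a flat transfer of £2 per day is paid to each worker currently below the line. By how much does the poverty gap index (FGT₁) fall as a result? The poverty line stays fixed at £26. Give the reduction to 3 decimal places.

Before: below the line — £4, £5, £11, £13, £14, £15, £16, £20, £22; poverty gap index (FGT₁) = 0.39860.
After the £2 transfer: below the line — £6, £7, £13, £15, £16, £17, £18, £22, £24; poverty gap index (FGT₁) = 0.33566.
Reduction = 0.39860 − 0.33566 = 0.063.

0.063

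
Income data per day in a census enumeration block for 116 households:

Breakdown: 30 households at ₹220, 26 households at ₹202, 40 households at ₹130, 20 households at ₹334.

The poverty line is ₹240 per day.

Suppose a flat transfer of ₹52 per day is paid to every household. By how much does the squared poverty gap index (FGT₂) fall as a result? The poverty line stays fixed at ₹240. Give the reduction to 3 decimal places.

0.060

Before: below the line — 40×₹130, 26×₹202, 30×₹220; squared poverty gap index (FGT₂) = 0.07985.
After the ₹52 transfer: below the line — 40×₹182; squared poverty gap index (FGT₂) = 0.02014.
Reduction = 0.07985 − 0.02014 = 0.060.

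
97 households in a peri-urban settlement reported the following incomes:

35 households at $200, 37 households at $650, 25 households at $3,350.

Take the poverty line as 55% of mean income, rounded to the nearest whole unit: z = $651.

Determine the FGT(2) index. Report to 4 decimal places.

Incomes under z: 35×$200, 37×$650 (q = 72 of N = 97).
Relative gaps: (651−200)/651 = 0.6928 (×35); (651−650)/651 = 0.0015 (×37).
Squared: 0.4799 (×35); 0.0000 (×37).
Sum = 16.798148; P₂ = 16.798148 / 97 = 0.1732.

0.1732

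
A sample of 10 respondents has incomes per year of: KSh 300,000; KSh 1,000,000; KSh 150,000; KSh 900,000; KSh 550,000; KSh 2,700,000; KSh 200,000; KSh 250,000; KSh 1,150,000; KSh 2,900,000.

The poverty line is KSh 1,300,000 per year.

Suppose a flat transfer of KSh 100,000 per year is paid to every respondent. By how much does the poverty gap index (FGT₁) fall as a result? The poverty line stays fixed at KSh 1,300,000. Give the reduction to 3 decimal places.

0.062

Before: below the line — KSh 150,000, KSh 200,000, KSh 250,000, KSh 300,000, KSh 550,000, KSh 900,000, KSh 1,000,000, KSh 1,150,000; poverty gap index (FGT₁) = 0.45385.
After the KSh 100,000 transfer: below the line — KSh 250,000, KSh 300,000, KSh 350,000, KSh 400,000, KSh 650,000, KSh 1,000,000, KSh 1,100,000, KSh 1,250,000; poverty gap index (FGT₁) = 0.39231.
Reduction = 0.45385 − 0.39231 = 0.062.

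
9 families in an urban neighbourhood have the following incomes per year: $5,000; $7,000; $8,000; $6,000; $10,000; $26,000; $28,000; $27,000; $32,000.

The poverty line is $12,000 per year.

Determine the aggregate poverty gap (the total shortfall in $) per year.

Poor units: $5,000, $6,000, $7,000, $8,000, $10,000 (q = 5 of N = 9).
Individual gaps: 12000−5000 = 7000; 12000−6000 = 6000; 12000−7000 = 5000; 12000−8000 = 4000; 12000−10000 = 2000.
Aggregate gap = $24,000.

$24,000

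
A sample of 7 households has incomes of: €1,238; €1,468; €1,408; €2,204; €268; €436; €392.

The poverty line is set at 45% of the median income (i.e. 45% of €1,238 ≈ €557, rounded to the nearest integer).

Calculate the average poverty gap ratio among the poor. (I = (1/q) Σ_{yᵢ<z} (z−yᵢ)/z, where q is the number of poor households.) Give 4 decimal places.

0.3441

Poor units: €268, €392, €436 (q = 3 of N = 7).
Relative gaps: 0.5189, 0.2962, 0.2172; sum = 1.032316.
The income-gap ratio divides by q (the poor only): 1.032316 / 3 = 0.3441.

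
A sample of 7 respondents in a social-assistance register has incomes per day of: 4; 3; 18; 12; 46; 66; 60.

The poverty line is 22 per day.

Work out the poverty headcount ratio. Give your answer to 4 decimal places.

4 of the 7 respondents have income below 22.
H = 4/7 = 0.5714.

0.5714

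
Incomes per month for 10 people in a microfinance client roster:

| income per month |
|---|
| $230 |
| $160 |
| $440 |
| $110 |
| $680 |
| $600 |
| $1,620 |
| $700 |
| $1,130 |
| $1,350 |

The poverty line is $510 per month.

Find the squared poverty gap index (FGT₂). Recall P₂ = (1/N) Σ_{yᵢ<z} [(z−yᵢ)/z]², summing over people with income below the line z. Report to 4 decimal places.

Poor units: $110, $160, $230, $440 (q = 4 of N = 10).
Gap ratios (z−y)/z: (510−110)/510 = 0.7843; (510−160)/510 = 0.6863; (510−230)/510 = 0.5490; (510−440)/510 = 0.1373.
Squared: 0.6151; 0.4710; 0.3014; 0.0188.
Sum = 1.406382; P₂ = 1.406382 / 10 = 0.1406.

0.1406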